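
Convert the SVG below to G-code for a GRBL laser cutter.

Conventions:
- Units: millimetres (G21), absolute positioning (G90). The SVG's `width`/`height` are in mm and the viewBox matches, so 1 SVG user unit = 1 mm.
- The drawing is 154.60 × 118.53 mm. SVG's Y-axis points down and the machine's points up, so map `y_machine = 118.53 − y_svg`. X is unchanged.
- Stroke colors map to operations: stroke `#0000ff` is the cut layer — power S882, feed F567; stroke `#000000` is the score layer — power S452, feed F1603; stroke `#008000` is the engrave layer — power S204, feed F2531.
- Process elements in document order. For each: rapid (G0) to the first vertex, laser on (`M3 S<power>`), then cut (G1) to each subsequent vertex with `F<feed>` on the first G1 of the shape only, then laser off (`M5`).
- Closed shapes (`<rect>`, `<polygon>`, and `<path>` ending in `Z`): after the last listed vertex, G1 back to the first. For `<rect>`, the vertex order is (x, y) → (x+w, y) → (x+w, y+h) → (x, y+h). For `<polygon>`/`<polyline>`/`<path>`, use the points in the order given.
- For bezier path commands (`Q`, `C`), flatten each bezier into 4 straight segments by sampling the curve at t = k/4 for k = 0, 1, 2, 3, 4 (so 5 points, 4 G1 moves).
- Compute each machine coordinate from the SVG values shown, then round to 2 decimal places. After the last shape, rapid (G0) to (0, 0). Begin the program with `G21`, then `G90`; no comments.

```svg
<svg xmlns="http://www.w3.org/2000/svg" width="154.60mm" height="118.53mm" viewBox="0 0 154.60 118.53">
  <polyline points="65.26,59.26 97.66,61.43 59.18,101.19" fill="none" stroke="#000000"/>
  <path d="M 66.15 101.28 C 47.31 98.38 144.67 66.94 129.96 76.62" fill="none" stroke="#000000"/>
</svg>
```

viewBox `0 0 154.60 118.53` with mm width/height → 1 unit = 1 mm. Flip: y_m = 118.53 − y_svg.

**Shape 1** — `<polyline>` open polyline, stroke `#000000` → score (S452, F1603). Machine vertices: (65.26,59.27) → (97.66,57.10) → (59.18,17.34). Open path.

**Shape 2** — `<path>` cubic bezier, stroke `#000000` → score (S452, F1603). Control points (SVG): P0=(66.15,101.28), P1=(47.31,98.38), P2=(144.67,66.94), P3=(129.96,76.62); sampled at t=k/4. Machine vertices: (66.15,17.25) → (70.24,23.69) → (96.51,34.30) → (123.55,42.55) → (129.96,41.91). Open path.

G21
G90
G0 X65.26 Y59.27
M3 S452
G1 X97.66 Y57.10 F1603
G1 X59.18 Y17.34
M5
G0 X66.15 Y17.25
M3 S452
G1 X70.24 Y23.69 F1603
G1 X96.51 Y34.30
G1 X123.55 Y42.55
G1 X129.96 Y41.91
M5
G0 X0.00 Y0.00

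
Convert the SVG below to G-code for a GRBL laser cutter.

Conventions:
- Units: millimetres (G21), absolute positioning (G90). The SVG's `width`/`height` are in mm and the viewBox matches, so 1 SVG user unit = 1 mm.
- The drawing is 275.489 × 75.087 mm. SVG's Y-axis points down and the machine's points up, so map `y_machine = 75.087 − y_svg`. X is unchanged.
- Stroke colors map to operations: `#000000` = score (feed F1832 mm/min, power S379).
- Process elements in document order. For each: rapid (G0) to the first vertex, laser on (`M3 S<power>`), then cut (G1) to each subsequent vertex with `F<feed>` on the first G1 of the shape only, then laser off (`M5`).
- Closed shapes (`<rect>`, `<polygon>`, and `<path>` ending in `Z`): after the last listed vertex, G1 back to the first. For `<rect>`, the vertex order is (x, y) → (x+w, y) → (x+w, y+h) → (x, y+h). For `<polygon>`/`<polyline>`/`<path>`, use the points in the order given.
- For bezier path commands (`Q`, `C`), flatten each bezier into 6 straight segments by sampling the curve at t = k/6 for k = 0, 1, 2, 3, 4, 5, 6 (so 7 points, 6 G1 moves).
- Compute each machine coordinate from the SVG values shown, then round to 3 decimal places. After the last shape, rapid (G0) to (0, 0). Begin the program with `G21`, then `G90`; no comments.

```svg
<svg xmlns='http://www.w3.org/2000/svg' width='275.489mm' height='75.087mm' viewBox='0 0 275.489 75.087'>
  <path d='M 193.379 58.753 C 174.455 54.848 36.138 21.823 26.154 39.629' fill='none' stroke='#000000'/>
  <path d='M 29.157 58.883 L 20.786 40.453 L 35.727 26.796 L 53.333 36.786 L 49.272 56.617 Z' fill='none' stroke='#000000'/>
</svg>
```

viewBox `0 0 275.489 75.087` with mm width/height → 1 unit = 1 mm. Flip: y_m = 75.087 − y_svg.

**Shape 1** — `<path>` cubic bezier, stroke `#000000` → score (S379, F1832). Control points (SVG): P0=(193.379,58.753), P1=(174.455,54.848), P2=(36.138,21.823), P3=(26.154,39.629); sampled at t=k/6. Machine vertices: (193.379,16.334) → (175.114,20.343) → (143.832,26.985) → (106.414,34.038) → (69.741,39.281) → (40.694,40.495) → (26.154,35.458). Open path.

**Shape 2** — `<path>` regular polygon, stroke `#000000` → score (S379, F1832). Machine vertices: (29.157,16.204) → (20.786,34.634) → (35.727,48.291) → (53.333,38.301) → (49.272,18.470) → (29.157,16.204). Closed: final G1 returns to the first vertex.

G21
G90
G0 X193.379 Y16.334
M3 S379
G1 X175.114 Y20.343 F1832
G1 X143.832 Y26.985
G1 X106.414 Y34.038
G1 X69.741 Y39.281
G1 X40.694 Y40.495
G1 X26.154 Y35.458
M5
G0 X29.157 Y16.204
M3 S379
G1 X20.786 Y34.634 F1832
G1 X35.727 Y48.291
G1 X53.333 Y38.301
G1 X49.272 Y18.470
G1 X29.157 Y16.204
M5
G0 X0.000 Y0.000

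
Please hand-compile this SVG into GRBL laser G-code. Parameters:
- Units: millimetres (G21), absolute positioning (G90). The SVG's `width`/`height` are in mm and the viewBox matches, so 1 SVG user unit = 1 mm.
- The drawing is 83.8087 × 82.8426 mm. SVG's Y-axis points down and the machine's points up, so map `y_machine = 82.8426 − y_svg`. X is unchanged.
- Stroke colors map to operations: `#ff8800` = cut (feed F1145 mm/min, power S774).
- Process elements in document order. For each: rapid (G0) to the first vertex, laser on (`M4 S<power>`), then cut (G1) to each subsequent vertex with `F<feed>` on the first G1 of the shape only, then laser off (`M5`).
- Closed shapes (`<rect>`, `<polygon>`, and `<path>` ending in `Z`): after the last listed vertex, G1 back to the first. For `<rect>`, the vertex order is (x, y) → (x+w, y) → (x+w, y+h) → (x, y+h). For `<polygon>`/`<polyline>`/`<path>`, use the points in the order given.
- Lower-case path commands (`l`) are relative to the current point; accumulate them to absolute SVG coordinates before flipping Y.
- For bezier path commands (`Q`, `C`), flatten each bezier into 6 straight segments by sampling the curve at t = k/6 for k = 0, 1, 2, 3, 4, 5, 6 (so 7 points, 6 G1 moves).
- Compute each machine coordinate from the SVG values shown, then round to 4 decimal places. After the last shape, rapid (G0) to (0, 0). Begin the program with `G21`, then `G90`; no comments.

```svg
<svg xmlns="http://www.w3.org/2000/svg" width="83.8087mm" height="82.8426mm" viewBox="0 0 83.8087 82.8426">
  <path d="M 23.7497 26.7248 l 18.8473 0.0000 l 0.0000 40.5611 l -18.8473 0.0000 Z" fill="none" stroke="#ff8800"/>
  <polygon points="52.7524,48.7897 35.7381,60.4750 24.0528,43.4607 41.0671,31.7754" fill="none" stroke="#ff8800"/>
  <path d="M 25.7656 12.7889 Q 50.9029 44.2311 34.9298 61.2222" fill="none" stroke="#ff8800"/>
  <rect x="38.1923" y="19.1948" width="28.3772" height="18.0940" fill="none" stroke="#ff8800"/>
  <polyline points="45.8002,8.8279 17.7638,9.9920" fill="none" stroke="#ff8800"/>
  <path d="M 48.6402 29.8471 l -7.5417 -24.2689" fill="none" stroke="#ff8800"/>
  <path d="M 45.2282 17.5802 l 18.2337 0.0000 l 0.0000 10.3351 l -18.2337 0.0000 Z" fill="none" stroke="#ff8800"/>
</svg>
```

viewBox `0 0 83.8087 82.8426` with mm width/height → 1 unit = 1 mm. Flip: y_m = 82.8426 − y_svg.

**Shape 1** — `<path>` rectangle, stroke `#ff8800` → cut (S774, F1145). Machine vertices: (23.7497,56.1178) → (42.5970,56.1178) → (42.5970,15.5567) → (23.7497,15.5567) → (23.7497,56.1178). Closed: final G1 returns to the first vertex.

**Shape 2** — `<polygon>` regular polygon, stroke `#ff8800` → cut (S774, F1145). Machine vertices: (52.7524,34.0529) → (35.7381,22.3676) → (24.0528,39.3819) → (41.0671,51.0672) → (52.7524,34.0529). Closed: final G1 returns to the first vertex.

**Shape 3** — `<path>` quadratic bezier, stroke `#ff8800` → cut (S774, F1145). Control points (SVG): P0=(25.7656,12.7889), P1=(50.9029,44.2311), P2=(34.9298,61.2222); sampled at t=k/6. Machine vertices: (25.7656,70.0537) → (33.0027,59.9744) → (37.9560,50.6979) → (40.6253,42.2243) → (41.0107,34.5535) → (39.1122,27.6855) → (34.9298,21.6204). Open path.

**Shape 4** — `<rect>` rectangle, stroke `#ff8800` → cut (S774, F1145). Machine vertices: (38.1923,63.6478) → (66.5695,63.6478) → (66.5695,45.5538) → (38.1923,45.5538) → (38.1923,63.6478). Closed: final G1 returns to the first vertex.

**Shape 5** — `<polyline>` line segment, stroke `#ff8800` → cut (S774, F1145). Machine vertices: (45.8002,74.0147) → (17.7638,72.8506). Open path.

**Shape 6** — `<path>` line segment, stroke `#ff8800` → cut (S774, F1145). Machine vertices: (48.6402,52.9955) → (41.0985,77.2644). Open path.

**Shape 7** — `<path>` rectangle, stroke `#ff8800` → cut (S774, F1145). Machine vertices: (45.2282,65.2624) → (63.4619,65.2624) → (63.4619,54.9273) → (45.2282,54.9273) → (45.2282,65.2624). Closed: final G1 returns to the first vertex.

G21
G90
G0 X23.7497 Y56.1178
M4 S774
G1 X42.5970 Y56.1178 F1145
G1 X42.5970 Y15.5567
G1 X23.7497 Y15.5567
G1 X23.7497 Y56.1178
M5
G0 X52.7524 Y34.0529
M4 S774
G1 X35.7381 Y22.3676 F1145
G1 X24.0528 Y39.3819
G1 X41.0671 Y51.0672
G1 X52.7524 Y34.0529
M5
G0 X25.7656 Y70.0537
M4 S774
G1 X33.0027 Y59.9744 F1145
G1 X37.9560 Y50.6979
G1 X40.6253 Y42.2243
G1 X41.0107 Y34.5535
G1 X39.1122 Y27.6855
G1 X34.9298 Y21.6204
M5
G0 X38.1923 Y63.6478
M4 S774
G1 X66.5695 Y63.6478 F1145
G1 X66.5695 Y45.5538
G1 X38.1923 Y45.5538
G1 X38.1923 Y63.6478
M5
G0 X45.8002 Y74.0147
M4 S774
G1 X17.7638 Y72.8506 F1145
M5
G0 X48.6402 Y52.9955
M4 S774
G1 X41.0985 Y77.2644 F1145
M5
G0 X45.2282 Y65.2624
M4 S774
G1 X63.4619 Y65.2624 F1145
G1 X63.4619 Y54.9273
G1 X45.2282 Y54.9273
G1 X45.2282 Y65.2624
M5
G0 X0.0000 Y0.0000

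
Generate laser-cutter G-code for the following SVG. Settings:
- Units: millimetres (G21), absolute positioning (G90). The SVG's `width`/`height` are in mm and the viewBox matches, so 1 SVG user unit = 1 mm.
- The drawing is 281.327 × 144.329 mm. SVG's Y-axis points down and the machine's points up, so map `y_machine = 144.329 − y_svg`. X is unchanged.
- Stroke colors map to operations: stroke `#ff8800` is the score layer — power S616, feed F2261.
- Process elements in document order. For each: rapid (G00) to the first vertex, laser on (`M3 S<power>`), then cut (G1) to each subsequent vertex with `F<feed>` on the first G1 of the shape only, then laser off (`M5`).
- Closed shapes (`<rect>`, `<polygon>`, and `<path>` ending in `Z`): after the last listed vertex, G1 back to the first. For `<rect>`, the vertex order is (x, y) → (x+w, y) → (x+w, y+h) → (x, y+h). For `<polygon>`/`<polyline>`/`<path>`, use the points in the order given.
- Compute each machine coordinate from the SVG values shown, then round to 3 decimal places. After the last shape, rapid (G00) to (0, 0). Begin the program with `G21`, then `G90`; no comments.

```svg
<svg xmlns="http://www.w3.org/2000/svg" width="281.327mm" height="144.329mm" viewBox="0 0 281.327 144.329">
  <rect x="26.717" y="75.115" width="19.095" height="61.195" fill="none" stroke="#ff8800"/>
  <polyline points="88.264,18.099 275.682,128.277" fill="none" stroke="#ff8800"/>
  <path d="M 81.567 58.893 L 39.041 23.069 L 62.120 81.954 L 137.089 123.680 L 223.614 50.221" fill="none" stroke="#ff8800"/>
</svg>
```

G21
G90
G00 X26.717 Y69.214
M3 S616
G1 X45.812 Y69.214 F2261
G1 X45.812 Y8.019
G1 X26.717 Y8.019
G1 X26.717 Y69.214
M5
G00 X88.264 Y126.230
M3 S616
G1 X275.682 Y16.052 F2261
M5
G00 X81.567 Y85.436
M3 S616
G1 X39.041 Y121.260 F2261
G1 X62.120 Y62.375
G1 X137.089 Y20.649
G1 X223.614 Y94.108
M5
G00 X0.000 Y0.000

1 u = 1 mm; y_m = 144.329 − y.

[1] `<rect>` rectangle, #ff8800→score S616 F2261: (26.717,69.214) → (45.812,69.214) → (45.812,8.019) → (26.717,8.019) → (26.717,69.214) (closed)

[2] `<polyline>` line segment, #ff8800→score S616 F2261: (88.264,126.230) → (275.682,16.052)

[3] `<path>` open polyline, #ff8800→score S616 F2261: (81.567,85.436) → (39.041,121.260) → (62.120,62.375) → (137.089,20.649) → (223.614,94.108)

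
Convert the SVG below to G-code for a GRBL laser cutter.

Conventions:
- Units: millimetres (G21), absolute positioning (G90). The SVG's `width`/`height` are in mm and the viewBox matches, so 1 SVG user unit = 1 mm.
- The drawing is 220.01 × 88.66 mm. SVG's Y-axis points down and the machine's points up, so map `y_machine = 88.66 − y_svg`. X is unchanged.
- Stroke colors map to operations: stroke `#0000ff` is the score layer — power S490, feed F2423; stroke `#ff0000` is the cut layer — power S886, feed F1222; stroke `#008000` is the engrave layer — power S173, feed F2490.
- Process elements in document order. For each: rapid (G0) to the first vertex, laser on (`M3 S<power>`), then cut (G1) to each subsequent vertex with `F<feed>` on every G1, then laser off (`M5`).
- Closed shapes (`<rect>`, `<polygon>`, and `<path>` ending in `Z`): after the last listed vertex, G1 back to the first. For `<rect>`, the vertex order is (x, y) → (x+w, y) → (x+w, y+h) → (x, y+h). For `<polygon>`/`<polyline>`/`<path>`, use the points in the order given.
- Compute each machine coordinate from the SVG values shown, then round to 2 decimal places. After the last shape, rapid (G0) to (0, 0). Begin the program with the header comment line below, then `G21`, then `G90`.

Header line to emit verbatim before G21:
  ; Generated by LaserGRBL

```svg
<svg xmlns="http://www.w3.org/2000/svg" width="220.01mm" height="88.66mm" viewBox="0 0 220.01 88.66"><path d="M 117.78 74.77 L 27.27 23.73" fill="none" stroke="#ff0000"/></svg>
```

; Generated by LaserGRBL
G21
G90
G0 X117.78 Y13.89
M3 S886
G1 X27.27 Y64.93 F1222
M5
G0 X0.00 Y0.00

1 u = 1 mm; y_m = 88.66 − y.

[1] `<path>` line segment, #ff0000→cut S886 F1222: (117.78,13.89) → (27.27,64.93)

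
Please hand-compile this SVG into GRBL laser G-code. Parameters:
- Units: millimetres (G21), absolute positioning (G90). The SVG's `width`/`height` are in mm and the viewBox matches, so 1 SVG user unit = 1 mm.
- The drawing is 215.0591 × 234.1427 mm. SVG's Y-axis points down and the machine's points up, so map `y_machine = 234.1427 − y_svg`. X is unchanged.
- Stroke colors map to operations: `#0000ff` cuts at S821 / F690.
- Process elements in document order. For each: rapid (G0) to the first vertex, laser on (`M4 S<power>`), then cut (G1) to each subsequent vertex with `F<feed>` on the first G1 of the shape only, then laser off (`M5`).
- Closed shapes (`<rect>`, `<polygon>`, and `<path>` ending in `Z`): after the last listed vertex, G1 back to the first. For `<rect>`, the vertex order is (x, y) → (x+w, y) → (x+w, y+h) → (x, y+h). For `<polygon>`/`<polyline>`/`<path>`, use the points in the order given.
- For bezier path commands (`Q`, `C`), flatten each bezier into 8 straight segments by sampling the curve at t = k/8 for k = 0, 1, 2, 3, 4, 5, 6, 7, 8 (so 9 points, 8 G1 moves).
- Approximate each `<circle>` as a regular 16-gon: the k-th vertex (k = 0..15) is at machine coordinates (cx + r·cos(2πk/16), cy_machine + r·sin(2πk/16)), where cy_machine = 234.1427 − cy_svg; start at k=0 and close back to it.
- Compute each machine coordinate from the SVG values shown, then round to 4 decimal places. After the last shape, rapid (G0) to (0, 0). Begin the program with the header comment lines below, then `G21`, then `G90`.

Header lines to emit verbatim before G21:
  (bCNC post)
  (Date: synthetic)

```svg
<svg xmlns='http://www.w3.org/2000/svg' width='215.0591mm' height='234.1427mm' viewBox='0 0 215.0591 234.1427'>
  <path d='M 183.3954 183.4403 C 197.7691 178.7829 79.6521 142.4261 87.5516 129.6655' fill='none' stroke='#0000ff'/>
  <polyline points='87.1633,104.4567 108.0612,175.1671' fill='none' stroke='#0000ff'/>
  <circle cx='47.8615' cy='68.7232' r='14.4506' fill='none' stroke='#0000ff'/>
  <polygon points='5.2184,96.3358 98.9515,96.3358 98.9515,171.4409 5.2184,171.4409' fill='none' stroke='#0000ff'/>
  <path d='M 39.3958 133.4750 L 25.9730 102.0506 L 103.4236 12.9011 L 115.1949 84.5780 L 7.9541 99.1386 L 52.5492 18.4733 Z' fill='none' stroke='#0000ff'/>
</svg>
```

(bCNC post)
(Date: synthetic)
G21
G90
G0 X183.3954 Y50.7024
M4 S821
G1 X183.0799 Y53.8268 F690
G1 X173.3728 Y59.2751
G1 X157.3035 Y66.3992
G1 X137.9013 Y74.5511
G1 X118.1957 Y83.0829
G1 X101.2159 Y91.3465
G1 X89.9914 Y98.6939
G1 X87.5516 Y104.4772
M5
G0 X87.1633 Y129.6860
M4 S821
G1 X108.0612 Y58.9756 F690
M5
G0 X62.3121 Y165.4195
M4 S821
G1 X61.2121 Y170.9495 F690
G1 X58.0796 Y175.6376
G1 X53.3915 Y178.7701
G1 X47.8615 Y179.8701
G1 X42.3315 Y178.7701
G1 X37.6434 Y175.6376
G1 X34.5109 Y170.9495
G1 X33.4109 Y165.4195
G1 X34.5109 Y159.8895
G1 X37.6434 Y155.2014
G1 X42.3315 Y152.0689
G1 X47.8615 Y150.9689
G1 X53.3915 Y152.0689
G1 X58.0796 Y155.2014
G1 X61.2121 Y159.8895
G1 X62.3121 Y165.4195
M5
G0 X5.2184 Y137.8069
M4 S821
G1 X98.9515 Y137.8069 F690
G1 X98.9515 Y62.7018
G1 X5.2184 Y62.7018
G1 X5.2184 Y137.8069
M5
G0 X39.3958 Y100.6677
M4 S821
G1 X25.9730 Y132.0921 F690
G1 X103.4236 Y221.2416
G1 X115.1949 Y149.5647
G1 X7.9541 Y135.0041
G1 X52.5492 Y215.6694
G1 X39.3958 Y100.6677
M5
G0 X0.0000 Y0.0000

viewBox `0 0 215.0591 234.1427` with mm width/height → 1 unit = 1 mm. Flip: y_m = 234.1427 − y_svg.

**Shape 1** — `<path>` cubic bezier, stroke `#0000ff` → cut (S821, F690). Control points (SVG): P0=(183.3954,183.4403), P1=(197.7691,178.7829), P2=(79.6521,142.4261), P3=(87.5516,129.6655); sampled at t=k/8. Machine vertices: (183.3954,50.7024) → (183.0799,53.8268) → (173.3728,59.2751) → (157.3035,66.3992) → (137.9013,74.5511) → (118.1957,83.0829) → (101.2159,91.3465) → (89.9914,98.6939) → (87.5516,104.4772). Open path.

**Shape 2** — `<polyline>` line segment, stroke `#0000ff` → cut (S821, F690). Machine vertices: (87.1633,129.6860) → (108.0612,58.9756). Open path.

**Shape 3** — `<circle>` circle, stroke `#0000ff` → cut (S821, F690). Machine vertices: (62.3121,165.4195) → (61.2121,170.9495) → (58.0796,175.6376) → (53.3915,178.7701) → (47.8615,179.8701) → (42.3315,178.7701) → (37.6434,175.6376) → (34.5109,170.9495) → (33.4109,165.4195) → (34.5109,159.8895) → (37.6434,155.2014) → (42.3315,152.0689) → (47.8615,150.9689) → (53.3915,152.0689) → (58.0796,155.2014) → (61.2121,159.8895) → (62.3121,165.4195). Closed: final G1 returns to the first vertex.

**Shape 4** — `<polygon>` rectangle, stroke `#0000ff` → cut (S821, F690). Machine vertices: (5.2184,137.8069) → (98.9515,137.8069) → (98.9515,62.7018) → (5.2184,62.7018) → (5.2184,137.8069). Closed: final G1 returns to the first vertex.

**Shape 5** — `<path>` closed polygon, stroke `#0000ff` → cut (S821, F690). Machine vertices: (39.3958,100.6677) → (25.9730,132.0921) → (103.4236,221.2416) → (115.1949,149.5647) → (7.9541,135.0041) → (52.5492,215.6694) → (39.3958,100.6677). Closed: final G1 returns to the first vertex.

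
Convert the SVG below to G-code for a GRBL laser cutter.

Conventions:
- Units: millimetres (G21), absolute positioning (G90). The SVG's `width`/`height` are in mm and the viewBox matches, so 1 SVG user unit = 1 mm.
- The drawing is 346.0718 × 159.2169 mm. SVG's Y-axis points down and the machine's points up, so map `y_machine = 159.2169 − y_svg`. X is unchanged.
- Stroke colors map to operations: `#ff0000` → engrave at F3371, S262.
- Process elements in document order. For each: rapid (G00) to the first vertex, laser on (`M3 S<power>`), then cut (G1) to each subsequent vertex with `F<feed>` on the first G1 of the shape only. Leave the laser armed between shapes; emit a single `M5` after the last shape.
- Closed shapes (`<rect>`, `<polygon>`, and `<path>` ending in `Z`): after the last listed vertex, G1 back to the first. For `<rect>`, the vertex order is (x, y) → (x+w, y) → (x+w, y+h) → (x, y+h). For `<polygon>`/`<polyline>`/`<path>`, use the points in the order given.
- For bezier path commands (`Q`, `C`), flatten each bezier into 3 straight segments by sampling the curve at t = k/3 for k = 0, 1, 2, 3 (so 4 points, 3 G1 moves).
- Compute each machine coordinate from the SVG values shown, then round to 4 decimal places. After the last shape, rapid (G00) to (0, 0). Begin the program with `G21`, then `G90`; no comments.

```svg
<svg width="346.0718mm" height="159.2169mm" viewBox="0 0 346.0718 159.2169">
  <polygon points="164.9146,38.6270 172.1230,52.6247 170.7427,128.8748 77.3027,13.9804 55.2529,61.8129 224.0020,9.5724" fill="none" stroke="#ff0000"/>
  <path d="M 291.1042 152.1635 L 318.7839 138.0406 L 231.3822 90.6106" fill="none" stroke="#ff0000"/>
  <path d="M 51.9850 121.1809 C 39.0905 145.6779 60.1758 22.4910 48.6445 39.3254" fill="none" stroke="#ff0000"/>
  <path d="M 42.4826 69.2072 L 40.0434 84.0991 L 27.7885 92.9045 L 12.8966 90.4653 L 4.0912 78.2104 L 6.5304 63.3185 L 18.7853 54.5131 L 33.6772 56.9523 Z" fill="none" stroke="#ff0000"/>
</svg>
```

Since the viewBox matches the mm dimensions, user units are millimetres directly. The only transform is the Y-flip y_m = 159.2169 − y_svg.

Shape 1 is a closed polygon drawn with `<polygon>`. Its stroke #ff0000 means engrave at S262, F3371. After flipping Y the toolpath is (164.9146,120.5899) → (172.1230,106.5922) → (170.7427,30.3421) → (77.3027,145.2365) → (55.2529,97.4040) → (224.0020,149.6445) → (164.9146,120.5899), returning to the start.

Shape 2 is a open polyline drawn with `<path>`. Its stroke #ff0000 means engrave at S262, F3371. After flipping Y the toolpath is (291.1042,7.0534) → (318.7839,21.1763) → (231.3822,68.6063).

Shape 3 is a cubic bezier drawn with `<path>`. Its stroke #ff0000 means engrave at S262, F3371. After flipping Y the toolpath is (51.9850,38.0360) → (47.9506,52.1112) → (51.7701,100.7079) → (48.6445,119.8915).

Shape 4 is a regular polygon drawn with `<path>`. Its stroke #ff0000 means engrave at S262, F3371. After flipping Y the toolpath is (42.4826,90.0097) → (40.0434,75.1178) → (27.7885,66.3124) → (12.8966,68.7516) → (4.0912,81.0065) → (6.5304,95.8984) → (18.7853,104.7038) → (33.6772,102.2646) → (42.4826,90.0097), returning to the start.

G21
G90
G00 X164.9146 Y120.5899
M3 S262
G1 X172.1230 Y106.5922 F3371
G1 X170.7427 Y30.3421
G1 X77.3027 Y145.2365
G1 X55.2529 Y97.4040
G1 X224.0020 Y149.6445
G1 X164.9146 Y120.5899
G00 X291.1042 Y7.0534
M3 S262
G1 X318.7839 Y21.1763 F3371
G1 X231.3822 Y68.6063
G00 X51.9850 Y38.0360
M3 S262
G1 X47.9506 Y52.1112 F3371
G1 X51.7701 Y100.7079
G1 X48.6445 Y119.8915
G00 X42.4826 Y90.0097
M3 S262
G1 X40.0434 Y75.1178 F3371
G1 X27.7885 Y66.3124
G1 X12.8966 Y68.7516
G1 X4.0912 Y81.0065
G1 X6.5304 Y95.8984
G1 X18.7853 Y104.7038
G1 X33.6772 Y102.2646
G1 X42.4826 Y90.0097
M5
G00 X0.0000 Y0.0000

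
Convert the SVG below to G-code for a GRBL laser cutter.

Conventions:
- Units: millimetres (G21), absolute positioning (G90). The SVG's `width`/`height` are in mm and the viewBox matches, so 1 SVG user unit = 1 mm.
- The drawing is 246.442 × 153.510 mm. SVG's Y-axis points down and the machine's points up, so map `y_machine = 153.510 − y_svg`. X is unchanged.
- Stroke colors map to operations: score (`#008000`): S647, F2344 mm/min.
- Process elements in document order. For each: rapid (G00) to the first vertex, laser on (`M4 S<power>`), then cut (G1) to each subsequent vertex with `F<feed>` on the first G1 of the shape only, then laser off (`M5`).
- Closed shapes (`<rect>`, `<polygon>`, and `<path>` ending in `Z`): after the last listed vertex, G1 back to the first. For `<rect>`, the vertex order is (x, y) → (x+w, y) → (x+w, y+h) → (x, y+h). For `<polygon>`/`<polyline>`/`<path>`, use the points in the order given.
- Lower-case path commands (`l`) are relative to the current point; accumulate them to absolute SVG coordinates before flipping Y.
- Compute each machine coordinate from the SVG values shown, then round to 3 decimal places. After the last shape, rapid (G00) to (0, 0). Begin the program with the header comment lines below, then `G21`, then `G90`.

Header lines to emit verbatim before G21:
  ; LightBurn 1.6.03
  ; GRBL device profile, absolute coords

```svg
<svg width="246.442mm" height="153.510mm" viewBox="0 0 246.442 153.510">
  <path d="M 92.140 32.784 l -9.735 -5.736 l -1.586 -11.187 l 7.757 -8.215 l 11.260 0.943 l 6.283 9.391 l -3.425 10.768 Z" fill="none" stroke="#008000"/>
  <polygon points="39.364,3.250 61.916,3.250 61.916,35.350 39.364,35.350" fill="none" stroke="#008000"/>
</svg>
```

1 u = 1 mm; y_m = 153.510 − y.

[1] `<path>` regular polygon, #008000→score S647 F2344: (92.140,120.726) → (82.405,126.462) → (80.819,137.649) → (88.576,145.864) → (99.836,144.921) → (106.119,135.530) → (102.694,124.762) → (92.140,120.726) (closed)

[2] `<polygon>` rectangle, #008000→score S647 F2344: (39.364,150.260) → (61.916,150.260) → (61.916,118.160) → (39.364,118.160) → (39.364,150.260) (closed)

; LightBurn 1.6.03
; GRBL device profile, absolute coords
G21
G90
G00 X92.140 Y120.726
M4 S647
G1 X82.405 Y126.462 F2344
G1 X80.819 Y137.649
G1 X88.576 Y145.864
G1 X99.836 Y144.921
G1 X106.119 Y135.530
G1 X102.694 Y124.762
G1 X92.140 Y120.726
M5
G00 X39.364 Y150.260
M4 S647
G1 X61.916 Y150.260 F2344
G1 X61.916 Y118.160
G1 X39.364 Y118.160
G1 X39.364 Y150.260
M5
G00 X0.000 Y0.000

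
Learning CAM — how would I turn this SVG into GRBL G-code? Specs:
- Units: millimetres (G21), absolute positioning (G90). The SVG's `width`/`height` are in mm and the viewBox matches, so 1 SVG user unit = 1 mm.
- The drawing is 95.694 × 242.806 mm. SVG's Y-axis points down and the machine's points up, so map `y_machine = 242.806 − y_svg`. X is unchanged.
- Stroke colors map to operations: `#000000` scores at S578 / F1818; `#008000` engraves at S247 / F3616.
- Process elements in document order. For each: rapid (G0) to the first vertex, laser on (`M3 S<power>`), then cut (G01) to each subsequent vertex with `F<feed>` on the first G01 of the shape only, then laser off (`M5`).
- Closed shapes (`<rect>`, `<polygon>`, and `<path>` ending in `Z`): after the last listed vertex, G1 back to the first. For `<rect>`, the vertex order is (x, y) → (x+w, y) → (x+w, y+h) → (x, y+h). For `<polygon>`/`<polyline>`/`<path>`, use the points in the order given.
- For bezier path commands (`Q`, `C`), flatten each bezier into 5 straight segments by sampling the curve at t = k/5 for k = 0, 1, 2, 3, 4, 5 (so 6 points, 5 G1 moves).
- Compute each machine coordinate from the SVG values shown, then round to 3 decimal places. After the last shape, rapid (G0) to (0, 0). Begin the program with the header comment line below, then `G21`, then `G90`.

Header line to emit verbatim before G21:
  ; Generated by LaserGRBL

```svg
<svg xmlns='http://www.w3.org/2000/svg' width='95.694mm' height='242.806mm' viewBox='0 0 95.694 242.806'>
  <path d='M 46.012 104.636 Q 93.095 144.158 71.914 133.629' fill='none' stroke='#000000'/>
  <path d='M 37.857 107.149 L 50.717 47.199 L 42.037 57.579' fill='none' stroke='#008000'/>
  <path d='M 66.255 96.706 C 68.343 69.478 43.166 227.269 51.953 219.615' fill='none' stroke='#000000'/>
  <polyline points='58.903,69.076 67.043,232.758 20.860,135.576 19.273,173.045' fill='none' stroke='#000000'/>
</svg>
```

1 u = 1 mm; y_m = 242.806 − y.

[1] `<path>` quadratic bezier, #000000→score S578 F1818: (46.012,138.170) → (62.115,124.363) → (72.756,114.561) → (77.937,108.762) → (77.656,106.967) → (71.914,109.177)

[2] `<path>` open polyline, #008000→engrave S247 F3616: (37.857,135.657) → (50.717,195.607) → (42.037,185.227)

[3] `<path>` cubic bezier, #000000→score S578 F1818: (66.255,146.100) → (64.726,143.038) → (59.592,112.394) → (53.793,70.990) → (50.267,35.648) → (51.953,23.191)

[4] `<polyline>` open polyline, #000000→score S578 F1818: (58.903,173.730) → (67.043,10.048) → (20.860,107.230) → (19.273,69.761)

; Generated by LaserGRBL
G21
G90
G0 X46.012 Y138.170
M3 S578
G01 X62.115 Y124.363 F1818
G01 X72.756 Y114.561
G01 X77.937 Y108.762
G01 X77.656 Y106.967
G01 X71.914 Y109.177
M5
G0 X37.857 Y135.657
M3 S247
G01 X50.717 Y195.607 F3616
G01 X42.037 Y185.227
M5
G0 X66.255 Y146.100
M3 S578
G01 X64.726 Y143.038 F1818
G01 X59.592 Y112.394
G01 X53.793 Y70.990
G01 X50.267 Y35.648
G01 X51.953 Y23.191
M5
G0 X58.903 Y173.730
M3 S578
G01 X67.043 Y10.048 F1818
G01 X20.860 Y107.230
G01 X19.273 Y69.761
M5
G0 X0.000 Y0.000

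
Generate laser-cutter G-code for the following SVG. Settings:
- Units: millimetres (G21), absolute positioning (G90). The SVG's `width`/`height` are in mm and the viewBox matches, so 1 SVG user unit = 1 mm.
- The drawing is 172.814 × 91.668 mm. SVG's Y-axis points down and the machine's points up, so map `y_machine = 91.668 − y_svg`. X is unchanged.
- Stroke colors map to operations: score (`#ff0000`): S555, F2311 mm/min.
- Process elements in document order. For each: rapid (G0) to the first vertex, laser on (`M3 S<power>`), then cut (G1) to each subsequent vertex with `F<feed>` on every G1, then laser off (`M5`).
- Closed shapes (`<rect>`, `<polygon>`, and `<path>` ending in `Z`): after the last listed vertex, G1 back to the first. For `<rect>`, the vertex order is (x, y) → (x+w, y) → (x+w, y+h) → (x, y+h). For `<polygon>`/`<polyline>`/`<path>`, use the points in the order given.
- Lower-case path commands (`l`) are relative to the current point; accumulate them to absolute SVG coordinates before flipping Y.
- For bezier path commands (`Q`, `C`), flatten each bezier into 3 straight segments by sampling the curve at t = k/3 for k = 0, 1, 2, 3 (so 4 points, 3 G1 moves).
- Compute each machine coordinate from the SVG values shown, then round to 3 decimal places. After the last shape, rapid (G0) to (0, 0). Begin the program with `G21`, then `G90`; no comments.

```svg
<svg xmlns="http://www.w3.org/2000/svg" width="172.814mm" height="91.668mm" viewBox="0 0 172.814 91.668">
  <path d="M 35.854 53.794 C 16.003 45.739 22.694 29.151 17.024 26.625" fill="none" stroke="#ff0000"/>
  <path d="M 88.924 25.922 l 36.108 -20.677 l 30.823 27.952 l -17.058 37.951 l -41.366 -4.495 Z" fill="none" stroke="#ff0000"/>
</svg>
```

G21
G90
G0 X35.854 Y37.874
M3 S555
G1 X23.409 Y47.936 F2311
G1 X20.015 Y58.667 F2311
G1 X17.024 Y65.043 F2311
M5
G0 X88.924 Y65.746
M3 S555
G1 X125.032 Y86.423 F2311
G1 X155.855 Y58.471 F2311
G1 X138.797 Y20.520 F2311
G1 X97.431 Y25.015 F2311
G1 X88.924 Y65.746 F2311
M5
G0 X0.000 Y0.000

1 u = 1 mm; y_m = 91.668 − y.

[1] `<path>` cubic bezier, #ff0000→score S555 F2311: (35.854,37.874) → (23.409,47.936) → (20.015,58.667) → (17.024,65.043)

[2] `<path>` regular polygon, #ff0000→score S555 F2311: (88.924,65.746) → (125.032,86.423) → (155.855,58.471) → (138.797,20.520) → (97.431,25.015) → (88.924,65.746) (closed)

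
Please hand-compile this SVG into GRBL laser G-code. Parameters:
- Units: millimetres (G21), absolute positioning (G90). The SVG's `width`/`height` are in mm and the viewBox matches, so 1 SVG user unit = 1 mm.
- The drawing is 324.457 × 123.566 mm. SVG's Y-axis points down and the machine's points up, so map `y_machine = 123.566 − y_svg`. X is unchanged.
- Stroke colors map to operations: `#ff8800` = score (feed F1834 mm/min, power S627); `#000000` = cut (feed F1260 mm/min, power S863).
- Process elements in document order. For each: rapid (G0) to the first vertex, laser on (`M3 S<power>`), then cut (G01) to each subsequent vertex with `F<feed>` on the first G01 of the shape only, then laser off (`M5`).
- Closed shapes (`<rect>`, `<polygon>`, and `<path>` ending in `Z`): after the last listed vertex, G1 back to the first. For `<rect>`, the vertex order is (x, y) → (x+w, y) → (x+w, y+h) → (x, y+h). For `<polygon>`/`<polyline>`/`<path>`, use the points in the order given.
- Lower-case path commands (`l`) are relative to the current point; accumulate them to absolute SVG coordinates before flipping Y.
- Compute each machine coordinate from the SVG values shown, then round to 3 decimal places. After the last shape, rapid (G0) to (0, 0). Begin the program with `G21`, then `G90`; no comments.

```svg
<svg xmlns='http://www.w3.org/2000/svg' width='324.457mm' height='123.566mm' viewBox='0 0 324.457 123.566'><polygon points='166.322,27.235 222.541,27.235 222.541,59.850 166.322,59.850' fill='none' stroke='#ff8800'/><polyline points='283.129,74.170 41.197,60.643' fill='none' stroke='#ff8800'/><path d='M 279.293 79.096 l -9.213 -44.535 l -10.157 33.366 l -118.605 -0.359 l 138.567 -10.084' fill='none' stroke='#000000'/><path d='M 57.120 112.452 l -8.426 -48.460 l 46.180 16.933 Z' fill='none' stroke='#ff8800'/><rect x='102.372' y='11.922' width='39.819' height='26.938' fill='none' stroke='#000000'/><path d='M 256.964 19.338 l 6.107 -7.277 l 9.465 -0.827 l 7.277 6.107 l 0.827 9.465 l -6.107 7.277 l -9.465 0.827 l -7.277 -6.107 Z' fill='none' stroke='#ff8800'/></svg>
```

viewBox `0 0 324.457 123.566` with mm width/height → 1 unit = 1 mm. Flip: y_m = 123.566 − y_svg.

**Shape 1** — `<polygon>` rectangle, stroke `#ff8800` → score (S627, F1834). Machine vertices: (166.322,96.331) → (222.541,96.331) → (222.541,63.716) → (166.322,63.716) → (166.322,96.331). Closed: final G1 returns to the first vertex.

**Shape 2** — `<polyline>` line segment, stroke `#ff8800` → score (S627, F1834). Machine vertices: (283.129,49.396) → (41.197,62.923). Open path.

**Shape 3** — `<path>` open polyline, stroke `#000000` → cut (S863, F1260). Machine vertices: (279.293,44.470) → (270.080,89.005) → (259.923,55.639) → (141.318,55.998) → (279.885,66.082). Open path.

**Shape 4** — `<path>` regular polygon, stroke `#ff8800` → score (S627, F1834). Machine vertices: (57.120,11.114) → (48.694,59.574) → (94.874,42.641) → (57.120,11.114). Closed: final G1 returns to the first vertex.

**Shape 5** — `<rect>` rectangle, stroke `#000000` → cut (S863, F1260). Machine vertices: (102.372,111.644) → (142.191,111.644) → (142.191,84.706) → (102.372,84.706) → (102.372,111.644). Closed: final G1 returns to the first vertex.

**Shape 6** — `<path>` regular polygon, stroke `#ff8800` → score (S627, F1834). Machine vertices: (256.964,104.228) → (263.071,111.505) → (272.536,112.332) → (279.813,106.225) → (280.640,96.760) → (274.533,89.483) → (265.068,88.656) → (257.791,94.763) → (256.964,104.228). Closed: final G1 returns to the first vertex.

G21
G90
G0 X166.322 Y96.331
M3 S627
G01 X222.541 Y96.331 F1834
G01 X222.541 Y63.716
G01 X166.322 Y63.716
G01 X166.322 Y96.331
M5
G0 X283.129 Y49.396
M3 S627
G01 X41.197 Y62.923 F1834
M5
G0 X279.293 Y44.470
M3 S863
G01 X270.080 Y89.005 F1260
G01 X259.923 Y55.639
G01 X141.318 Y55.998
G01 X279.885 Y66.082
M5
G0 X57.120 Y11.114
M3 S627
G01 X48.694 Y59.574 F1834
G01 X94.874 Y42.641
G01 X57.120 Y11.114
M5
G0 X102.372 Y111.644
M3 S863
G01 X142.191 Y111.644 F1260
G01 X142.191 Y84.706
G01 X102.372 Y84.706
G01 X102.372 Y111.644
M5
G0 X256.964 Y104.228
M3 S627
G01 X263.071 Y111.505 F1834
G01 X272.536 Y112.332
G01 X279.813 Y106.225
G01 X280.640 Y96.760
G01 X274.533 Y89.483
G01 X265.068 Y88.656
G01 X257.791 Y94.763
G01 X256.964 Y104.228
M5
G0 X0.000 Y0.000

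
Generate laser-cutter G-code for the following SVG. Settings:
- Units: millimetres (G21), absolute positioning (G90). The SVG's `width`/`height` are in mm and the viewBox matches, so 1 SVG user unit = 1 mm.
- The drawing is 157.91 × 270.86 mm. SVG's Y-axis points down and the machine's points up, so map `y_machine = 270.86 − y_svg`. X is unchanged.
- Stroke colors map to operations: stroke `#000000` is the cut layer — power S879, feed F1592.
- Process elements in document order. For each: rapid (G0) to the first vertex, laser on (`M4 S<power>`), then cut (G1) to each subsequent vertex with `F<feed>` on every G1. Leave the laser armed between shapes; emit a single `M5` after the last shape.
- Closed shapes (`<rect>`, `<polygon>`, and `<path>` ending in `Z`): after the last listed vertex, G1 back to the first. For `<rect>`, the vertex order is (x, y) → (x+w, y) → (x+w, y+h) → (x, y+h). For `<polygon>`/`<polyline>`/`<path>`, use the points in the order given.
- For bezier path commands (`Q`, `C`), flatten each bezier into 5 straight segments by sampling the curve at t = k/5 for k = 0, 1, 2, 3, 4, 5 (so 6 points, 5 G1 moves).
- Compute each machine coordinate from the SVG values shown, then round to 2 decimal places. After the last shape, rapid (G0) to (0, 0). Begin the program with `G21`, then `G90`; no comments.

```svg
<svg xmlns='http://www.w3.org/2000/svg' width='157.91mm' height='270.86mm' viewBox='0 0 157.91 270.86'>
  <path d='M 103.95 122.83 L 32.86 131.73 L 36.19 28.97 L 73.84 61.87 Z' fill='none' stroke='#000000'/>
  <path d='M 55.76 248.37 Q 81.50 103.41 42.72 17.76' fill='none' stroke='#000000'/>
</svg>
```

Since the viewBox matches the mm dimensions, user units are millimetres directly. The only transform is the Y-flip y_m = 270.86 − y_svg.

Shape 1 is a closed polygon drawn with `<path>`. Its stroke #000000 means cut at S879, F1592. After flipping Y the toolpath is (103.95,148.03) → (32.86,139.13) → (36.19,241.89) → (73.84,208.99) → (103.95,148.03), returning to the start.

Shape 2 is a quadratic bezier drawn with `<path>`. Its stroke #000000 means cut at S879, F1592. After flipping Y the toolpath is (55.76,22.49) → (63.48,78.10) → (66.03,128.97) → (63.42,175.09) → (55.65,216.47) → (42.72,253.10).

G21
G90
G0 X103.95 Y148.03
M4 S879
G1 X32.86 Y139.13 F1592
G1 X36.19 Y241.89 F1592
G1 X73.84 Y208.99 F1592
G1 X103.95 Y148.03 F1592
G0 X55.76 Y22.49
M4 S879
G1 X63.48 Y78.10 F1592
G1 X66.03 Y128.97 F1592
G1 X63.42 Y175.09 F1592
G1 X55.65 Y216.47 F1592
G1 X42.72 Y253.10 F1592
M5
G0 X0.00 Y0.00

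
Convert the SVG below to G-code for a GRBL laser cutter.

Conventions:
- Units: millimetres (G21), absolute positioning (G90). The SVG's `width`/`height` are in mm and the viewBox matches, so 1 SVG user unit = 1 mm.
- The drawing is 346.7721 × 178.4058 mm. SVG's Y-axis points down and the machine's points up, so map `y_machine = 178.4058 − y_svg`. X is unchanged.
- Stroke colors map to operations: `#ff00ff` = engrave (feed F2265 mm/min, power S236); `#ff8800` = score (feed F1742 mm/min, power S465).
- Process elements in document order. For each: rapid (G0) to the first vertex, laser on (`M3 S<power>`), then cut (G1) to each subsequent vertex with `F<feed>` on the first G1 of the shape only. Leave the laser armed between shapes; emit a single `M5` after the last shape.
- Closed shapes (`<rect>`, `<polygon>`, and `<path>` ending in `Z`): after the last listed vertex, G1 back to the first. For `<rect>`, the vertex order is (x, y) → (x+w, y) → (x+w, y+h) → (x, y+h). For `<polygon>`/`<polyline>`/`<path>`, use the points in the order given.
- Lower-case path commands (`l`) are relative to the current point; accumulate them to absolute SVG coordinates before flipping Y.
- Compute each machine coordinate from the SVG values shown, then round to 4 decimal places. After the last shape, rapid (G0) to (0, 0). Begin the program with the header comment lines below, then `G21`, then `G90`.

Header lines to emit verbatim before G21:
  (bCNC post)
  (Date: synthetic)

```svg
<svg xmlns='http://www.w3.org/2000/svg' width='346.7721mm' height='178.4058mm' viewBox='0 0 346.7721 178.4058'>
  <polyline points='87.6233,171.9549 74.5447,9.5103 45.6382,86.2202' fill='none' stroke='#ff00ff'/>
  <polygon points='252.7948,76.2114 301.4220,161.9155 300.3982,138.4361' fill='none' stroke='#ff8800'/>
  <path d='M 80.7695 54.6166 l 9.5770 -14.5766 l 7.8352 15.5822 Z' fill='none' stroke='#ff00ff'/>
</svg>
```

(bCNC post)
(Date: synthetic)
G21
G90
G0 X87.6233 Y6.4509
M3 S236
G1 X74.5447 Y168.8955 F2265
G1 X45.6382 Y92.1856
G0 X252.7948 Y102.1944
M3 S465
G1 X301.4220 Y16.4903 F1742
G1 X300.3982 Y39.9697
G1 X252.7948 Y102.1944
G0 X80.7695 Y123.7892
M3 S236
G1 X90.3465 Y138.3658 F2265
G1 X98.1817 Y122.7836
G1 X80.7695 Y123.7892
M5
G0 X0.0000 Y0.0000

Since the viewBox matches the mm dimensions, user units are millimetres directly. The only transform is the Y-flip y_m = 178.4058 − y_svg.

Shape 1 is a open polyline drawn with `<polyline>`. Its stroke #ff00ff means engrave at S236, F2265. After flipping Y the toolpath is (87.6233,6.4509) → (74.5447,168.8955) → (45.6382,92.1856).

Shape 2 is a closed polygon drawn with `<polygon>`. Its stroke #ff8800 means score at S465, F1742. After flipping Y the toolpath is (252.7948,102.1944) → (301.4220,16.4903) → (300.3982,39.9697) → (252.7948,102.1944), returning to the start.

Shape 3 is a regular polygon drawn with `<path>`. Its stroke #ff00ff means engrave at S236, F2265. After flipping Y the toolpath is (80.7695,123.7892) → (90.3465,138.3658) → (98.1817,122.7836) → (80.7695,123.7892), returning to the start.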